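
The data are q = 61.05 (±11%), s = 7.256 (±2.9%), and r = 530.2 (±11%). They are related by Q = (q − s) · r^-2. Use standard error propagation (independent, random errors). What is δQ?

4.84e-05

Let u = q − s = 53.79. δu = √(δq² + δs²) = √(45.1 + 0.0443) = 6.72, so δu/u = 0.125.
Q is then a monomial in u, r:
δQ/Q = √((δu/u)² + (-2·δr/r)²) = √(0.0156 + 0.0484) = 0.253
Q = 0.0001914, so δQ = 0.253 × 0.0001914 = 4.84e-05.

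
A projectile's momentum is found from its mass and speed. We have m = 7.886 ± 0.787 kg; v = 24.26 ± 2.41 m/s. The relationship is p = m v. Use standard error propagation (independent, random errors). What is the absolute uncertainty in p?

26.9 kg·m/s

Since p is a product/quotient, work with relative uncertainties:
  (1·δm/m)² = (1×0.0998)² = 0.00996;  (1·δv/v)² = (1×0.0993)² = 0.00987
δp/p = √(0.0198) = 0.141
p = 191.3 kg·m/s, so δp = 0.141 × 191.3 = 26.9 kg·m/s.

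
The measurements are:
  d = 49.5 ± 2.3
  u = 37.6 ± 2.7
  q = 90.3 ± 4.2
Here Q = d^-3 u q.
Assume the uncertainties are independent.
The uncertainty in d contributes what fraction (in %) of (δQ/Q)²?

72.6%

(δQ/Q)² = (-3·δd/d)² + (1·δu/u)² + (1·δq/q)²
  d term: (-3×0.0465)² = 0.0194
  u term: (1×0.0718)² = 0.00516
  q term: (1×0.0465)² = 0.00216
Total = 0.0268. Share from d = 0.0194/0.0268 = 0.726.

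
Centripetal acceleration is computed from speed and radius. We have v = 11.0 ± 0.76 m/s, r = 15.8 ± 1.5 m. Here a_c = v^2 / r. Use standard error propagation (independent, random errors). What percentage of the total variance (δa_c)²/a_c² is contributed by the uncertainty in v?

67.9%

(δa_c/a_c)² = (2·δv/v)² + (-1·δr/r)²
  v term: (2×0.0691)² = 0.0191
  r term: (-1×0.0949)² = 0.00901
Total = 0.0281. Share from v = 0.0191/0.0281 = 0.679.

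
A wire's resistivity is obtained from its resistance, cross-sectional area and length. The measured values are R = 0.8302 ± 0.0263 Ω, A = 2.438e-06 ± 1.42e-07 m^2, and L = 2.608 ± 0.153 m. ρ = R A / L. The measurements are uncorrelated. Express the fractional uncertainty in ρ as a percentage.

8.85%

Relative error in a monomial: (δρ/ρ)² = Σ (nᵢ · δxᵢ/xᵢ)².
  (1·δR/R)² = (1×0.0317)² = 0.00100;  (1·δA/A)² = (1×0.0582)² = 0.00339;  (-1·δL/L)² = (-1×0.0587)² = 0.00344
δρ/ρ = √(0.00784) = 0.0885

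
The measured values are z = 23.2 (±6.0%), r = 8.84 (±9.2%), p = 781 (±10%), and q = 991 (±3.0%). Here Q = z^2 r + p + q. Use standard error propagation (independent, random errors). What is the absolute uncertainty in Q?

Let w = z^2·r = 4760. δw/w = √((2·δz/z)² + (1·δr/r)²) = √(0.0144 + 0.00846) = 0.151, so δw = 719.
Q = w + p + q: δQ = √(δw² + δp² + δq²) = √(5.18e+05 + 6100 + 884) = 724

724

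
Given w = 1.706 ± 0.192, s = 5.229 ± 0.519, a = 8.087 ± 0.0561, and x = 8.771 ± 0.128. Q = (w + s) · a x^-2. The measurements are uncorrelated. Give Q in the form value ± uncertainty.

0.7290 ± 0.0621

Let u = w + s = 6.935. δu = √(δw² + δs²) = √(0.0369 + 0.269) = 0.553, so δu/u = 0.0798.
Q is then a monomial in u, a, x:
δQ/Q = √((δu/u)² + (1·δa/a)² + (-2·δx/x)²) = √(0.00637 + 4.81e-05 + 0.000852) = 0.0852
Q = 0.7290, so δQ = 0.0852 × 0.7290 = 0.0621.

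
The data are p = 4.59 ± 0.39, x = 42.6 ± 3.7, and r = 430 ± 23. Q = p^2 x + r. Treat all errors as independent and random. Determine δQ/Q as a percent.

13.0%

Let w = p^2·x = 898. δw/w = √((2·δp/p)² + (1·δx/x)²) = √(0.0289 + 0.00754) = 0.191, so δw = 171.
Q = w + r: δQ = √(δw² + δr²) = √(29300 + 529) = 173
Q = 1330, so δQ/Q = 173/1330 = 0.130.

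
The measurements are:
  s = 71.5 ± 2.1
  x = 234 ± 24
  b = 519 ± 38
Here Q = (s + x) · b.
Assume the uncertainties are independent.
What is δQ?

17100

Let u = s + x = 306. δu = √(δs² + δx²) = √(4.41 + 576) = 24.1, so δu/u = 0.0789.
Q is then a monomial in u, b:
δQ/Q = √((δu/u)² + (1·δb/b)²) = √(0.00622 + 0.00536) = 0.108
Q = 1.59e+05, so δQ = 0.108 × 1.59e+05 = 17100.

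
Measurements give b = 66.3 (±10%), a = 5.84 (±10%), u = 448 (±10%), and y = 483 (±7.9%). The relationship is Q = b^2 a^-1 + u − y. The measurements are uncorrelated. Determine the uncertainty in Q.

178

Let p = b^2·a^-1 = 753. δp/p = √((2·δb/b)² + (-1·δa/a)²) = √(0.0400 + 0.0100) = 0.224, so δp = 168.
Q = p + u − y: δQ = √(δp² + δu² + δy²) = √(28300 + 2010 + 1460) = 178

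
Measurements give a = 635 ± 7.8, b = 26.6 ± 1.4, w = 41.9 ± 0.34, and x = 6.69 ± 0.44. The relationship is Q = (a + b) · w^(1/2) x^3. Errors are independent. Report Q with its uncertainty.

Let u = a + b = 662. δu = √(δa² + δb²) = √(60.8 + 1.96) = 7.92, so δu/u = 0.0120.
Q is then a monomial in u, w, x:
δQ/Q = √((δu/u)² + (½·δw/w)² + (3·δx/x)²) = √(0.000143 + 1.65e-05 + 0.0389) = 0.198
Q = 1.28e+06, so δQ = 0.198 × 1.28e+06 = 2.54e+05.

(1.28 ± 0.254) × 10^6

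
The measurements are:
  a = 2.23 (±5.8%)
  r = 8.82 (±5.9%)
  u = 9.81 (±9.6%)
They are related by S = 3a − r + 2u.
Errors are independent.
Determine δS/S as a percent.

For a sum/difference, combine absolute errors in quadrature:
  (3·δa)² = 0.151;  (δr)² = 0.271;  (2·δu)² = 3.55
δS = √(3.97) = 1.99
S = 17.5, so δS/S = 1.99/17.5 = 0.114.

11.4%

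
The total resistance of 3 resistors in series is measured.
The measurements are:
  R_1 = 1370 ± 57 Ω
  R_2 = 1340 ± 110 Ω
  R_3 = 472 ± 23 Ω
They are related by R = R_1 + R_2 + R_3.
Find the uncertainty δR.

Absolute uncertainties add in quadrature for a linear combination:
  (δR_1)² = 3250;  (δR_2)² = 12100;  (δR_3)² = 529
δR = √(15900) = 126 Ω

126 Ω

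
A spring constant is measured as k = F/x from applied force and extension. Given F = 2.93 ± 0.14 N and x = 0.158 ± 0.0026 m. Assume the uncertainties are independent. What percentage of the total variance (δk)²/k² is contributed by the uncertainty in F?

89.4%

(δk/k)² = (1·δF/F)² + (-1·δx/x)²
  F term: (1×0.0478)² = 0.00228
  x term: (-1×0.0165)² = 0.000271
Total = 0.00255. Share from F = 0.00228/0.00255 = 0.894.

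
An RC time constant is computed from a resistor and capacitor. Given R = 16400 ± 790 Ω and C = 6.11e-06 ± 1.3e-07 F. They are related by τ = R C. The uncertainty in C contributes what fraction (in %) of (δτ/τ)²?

(δτ/τ)² = (1·δR/R)² + (1·δC/C)²
  R term: (1×0.0482)² = 0.00232
  C term: (1×0.0213)² = 0.000453
Total = 0.00277. Share from C = 0.000453/0.00277 = 0.163.

16.3%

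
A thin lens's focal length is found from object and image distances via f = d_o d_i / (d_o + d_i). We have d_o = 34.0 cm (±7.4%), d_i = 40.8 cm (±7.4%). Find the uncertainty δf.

∂f/∂d_o = (d_i/(d_o+d_i))² = 0.298;  ∂f/∂d_i = (d_o/(d_o+d_i))² = 0.207
δf = √((∂f/∂d_o · δd_o)² + (∂f/∂d_i · δd_i)²) = √(0.560 + 0.389) = 0.974 cm

0.974 cm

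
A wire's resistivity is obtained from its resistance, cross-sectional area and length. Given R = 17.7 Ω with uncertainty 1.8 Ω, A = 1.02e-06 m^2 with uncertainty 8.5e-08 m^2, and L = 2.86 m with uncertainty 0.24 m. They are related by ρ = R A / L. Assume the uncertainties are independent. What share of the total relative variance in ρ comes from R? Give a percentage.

(δρ/ρ)² = (1·δR/R)² + (1·δA/A)² + (-1·δL/L)²
  R term: (1×0.102)² = 0.0103
  A term: (1×0.0833)² = 0.00694
  L term: (-1×0.0839)² = 0.00704
Total = 0.0243. Share from R = 0.0103/0.0243 = 0.425.

42.5%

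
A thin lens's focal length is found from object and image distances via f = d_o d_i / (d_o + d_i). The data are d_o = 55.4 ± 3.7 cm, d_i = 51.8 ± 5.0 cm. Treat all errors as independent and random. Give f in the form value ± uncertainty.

26.8 ± 1.59 cm

∂f/∂d_o = (d_i/(d_o+d_i))² = 0.233;  ∂f/∂d_i = (d_o/(d_o+d_i))² = 0.267
δf = √((∂f/∂d_o · δd_o)² + (∂f/∂d_i · δd_i)²) = √(0.746 + 1.78) = 1.59 cm
f = 26.8 cm.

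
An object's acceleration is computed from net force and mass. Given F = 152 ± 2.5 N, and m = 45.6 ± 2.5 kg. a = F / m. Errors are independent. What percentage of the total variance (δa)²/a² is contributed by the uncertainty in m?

(δa/a)² = (1·δF/F)² + (-1·δm/m)²
  F term: (1×0.0164)² = 0.000271
  m term: (-1×0.0548)² = 0.00301
Total = 0.00328. Share from m = 0.00301/0.00328 = 0.917.

91.7%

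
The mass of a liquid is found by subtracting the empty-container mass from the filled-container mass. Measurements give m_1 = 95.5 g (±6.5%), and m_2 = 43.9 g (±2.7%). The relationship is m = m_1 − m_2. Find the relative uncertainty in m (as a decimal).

Sums and differences: (δm)² = Σ (cᵢ δxᵢ)².
  (δm_1)² = 38.5;  (δm_2)² = 1.40
δm = √(39.9) = 6.32 g
m = 51.6 g, so δm/m = 6.32/51.6 = 0.122.

0.122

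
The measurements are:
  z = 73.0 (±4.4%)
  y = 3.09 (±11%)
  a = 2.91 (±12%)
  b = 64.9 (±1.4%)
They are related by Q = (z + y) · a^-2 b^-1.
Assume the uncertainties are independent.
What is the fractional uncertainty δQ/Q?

Let u = z + y = 76.1. δu = √(δz² + δy²) = √(10.3 + 0.116) = 3.23, so δu/u = 0.0424.
Q is then a monomial in u, a, b:
δQ/Q = √((δu/u)² + (-2·δa/a)² + (-1·δb/b)²) = √(0.00180 + 0.0576 + 0.000196) = 0.244

0.244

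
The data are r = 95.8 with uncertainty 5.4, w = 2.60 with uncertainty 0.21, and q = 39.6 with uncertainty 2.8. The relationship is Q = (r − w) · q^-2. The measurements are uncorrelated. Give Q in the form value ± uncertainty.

Let u = r − w = 93.2. δu = √(δr² + δw²) = √(29.2 + 0.0441) = 5.40, so δu/u = 0.0580.
Q is then a monomial in u, q:
δQ/Q = √((δu/u)² + (-2·δq/q)²) = √(0.00336 + 0.0200) = 0.153
Q = 0.0594, so δQ = 0.153 × 0.0594 = 0.00908.

0.0594 ± 0.00908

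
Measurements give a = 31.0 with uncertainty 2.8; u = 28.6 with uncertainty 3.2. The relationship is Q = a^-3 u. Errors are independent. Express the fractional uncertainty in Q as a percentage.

29.3%

Q is a product of powers, so relative uncertainties combine in quadrature:
  (-3·δa/a)² = (-3×0.0903)² = 0.0734;  (1·δu/u)² = (1×0.112)² = 0.0125
δQ/Q = √(0.0859) = 0.293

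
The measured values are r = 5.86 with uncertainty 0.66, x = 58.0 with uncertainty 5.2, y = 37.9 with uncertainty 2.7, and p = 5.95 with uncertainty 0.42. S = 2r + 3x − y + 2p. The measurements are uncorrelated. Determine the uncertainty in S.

Absolute uncertainties add in quadrature for a linear combination:
  (2·δr)² = 1.74;  (3·δx)² = 243;  (δy)² = 7.29;  (2·δp)² = 0.706
δS = √(253) = 15.9

15.9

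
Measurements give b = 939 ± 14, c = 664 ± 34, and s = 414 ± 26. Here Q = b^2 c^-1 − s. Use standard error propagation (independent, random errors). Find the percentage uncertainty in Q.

Let p = b^2·c^-1 = 1330. δp/p = √((2·δb/b)² + (-1·δc/c)²) = √(0.000889 + 0.00262) = 0.0593, so δp = 78.7.
Q = p − s: δQ = √(δp² + δs²) = √(6190 + 676) = 82.9
Q = 914, so δQ/Q = 82.9/914 = 0.0907.

9.07%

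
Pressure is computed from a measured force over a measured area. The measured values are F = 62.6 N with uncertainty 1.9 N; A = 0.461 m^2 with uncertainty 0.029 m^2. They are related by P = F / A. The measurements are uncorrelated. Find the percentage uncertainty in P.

6.98%

Each factor contributes (exponent × relative error)² to (δP/P)²:
  (1·δF/F)² = (1×0.0304)² = 0.000921;  (-1·δA/A)² = (-1×0.0629)² = 0.00396
δP/P = √(0.00488) = 0.0698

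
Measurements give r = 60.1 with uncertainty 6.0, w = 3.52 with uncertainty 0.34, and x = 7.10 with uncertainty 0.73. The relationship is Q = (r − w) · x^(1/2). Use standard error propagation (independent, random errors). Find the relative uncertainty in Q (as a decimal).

0.118

Let u = r − w = 56.6. δu = √(δr² + δw²) = √(36.0 + 0.116) = 6.01, so δu/u = 0.106.
Q is then a monomial in u, x:
δQ/Q = √((δu/u)² + (½·δx/x)²) = √(0.0113 + 0.00264) = 0.118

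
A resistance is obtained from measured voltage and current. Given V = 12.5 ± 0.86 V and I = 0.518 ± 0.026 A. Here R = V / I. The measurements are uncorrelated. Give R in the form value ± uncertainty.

Each factor contributes (exponent × relative error)² to (δR/R)²:
  (1·δV/V)² = (1×0.0688)² = 0.00473;  (-1·δI/I)² = (-1×0.0502)² = 0.00252
δR/R = √(0.00725) = 0.0852
R = 24.1 Ω, so δR = 0.0852 × 24.1 = 2.06 Ω.

24.1 ± 2.06 Ω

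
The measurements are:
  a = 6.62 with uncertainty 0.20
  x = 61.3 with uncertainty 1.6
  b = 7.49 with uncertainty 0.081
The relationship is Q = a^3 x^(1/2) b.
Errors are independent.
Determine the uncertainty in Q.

For a monomial Q ∝ a^3, x^(1/2), b, fractional errors add in quadrature:
  (3·δa/a)² = (3×0.0302)² = 0.00821;  (½·δx/x)² = (0.5×0.0261)² = 0.000170;  (1·δb/b)² = (1×0.0108)² = 0.000117
δQ/Q = √(0.00850) = 0.0922
Q = 17000, so δQ = 0.0922 × 17000 = 1570.

1570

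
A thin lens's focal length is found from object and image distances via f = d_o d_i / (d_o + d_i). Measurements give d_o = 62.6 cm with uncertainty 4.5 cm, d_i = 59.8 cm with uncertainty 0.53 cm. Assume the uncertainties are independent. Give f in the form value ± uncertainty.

∂f/∂d_o = (d_i/(d_o+d_i))² = 0.239;  ∂f/∂d_i = (d_o/(d_o+d_i))² = 0.262
δf = √((∂f/∂d_o · δd_o)² + (∂f/∂d_i · δd_i)²) = √(1.15 + 0.0192) = 1.08 cm
f = 30.6 cm.

30.6 ± 1.08 cm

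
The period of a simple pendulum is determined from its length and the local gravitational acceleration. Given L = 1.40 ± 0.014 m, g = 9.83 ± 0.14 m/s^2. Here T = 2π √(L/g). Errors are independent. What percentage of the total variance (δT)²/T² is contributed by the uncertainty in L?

33.0%

(δT/T)² = (½·δL/L)² + (−½·δg/g)²
  L term: (0.5×0.0100)² = 2.5e-05
  g term: (-0.5×0.0142)² = 5.07e-05
Total = 7.57e-05. Share from L = 2.5e-05/7.57e-05 = 0.330.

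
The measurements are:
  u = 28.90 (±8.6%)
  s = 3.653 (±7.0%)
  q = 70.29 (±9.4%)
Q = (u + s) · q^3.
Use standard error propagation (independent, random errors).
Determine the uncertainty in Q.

3.3e+06

Let w = u + s = 32.55. δw = √(δu² + δs²) = √(6.18 + 0.0654) = 2.50, so δw/w = 0.0768.
Q is then a monomial in w, q:
δQ/Q = √((δw/w)² + (3·δq/q)²) = √(0.00589 + 0.0795) = 0.292
Q = 1.131e+07, so δQ = 0.292 × 1.131e+07 = 3.3e+06.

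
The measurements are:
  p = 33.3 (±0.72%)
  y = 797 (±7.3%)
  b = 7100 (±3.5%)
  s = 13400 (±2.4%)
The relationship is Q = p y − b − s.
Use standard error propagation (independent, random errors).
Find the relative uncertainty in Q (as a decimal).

0.329

Let w = p·y = 26500. δw/w = √((1·δp/p)² + (1·δy/y)²) = √(5.18e-05 + 0.00533) = 0.0734, so δw = 1950.
Q = w − b − s: δQ = √(δw² + δb² + δs²) = √(3.79e+06 + 61800 + 1.03e+05) = 1990
Q = 6040, so δQ/Q = 1990/6040 = 0.329.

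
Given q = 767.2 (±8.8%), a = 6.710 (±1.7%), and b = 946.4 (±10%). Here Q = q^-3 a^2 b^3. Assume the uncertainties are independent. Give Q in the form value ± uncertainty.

84.52 ± 33.9

Relative error in a monomial: (δQ/Q)² = Σ (nᵢ · δxᵢ/xᵢ)².
  (-3·δq/q)² = (-3×0.0880)² = 0.0697;  (2·δa/a)² = (2×0.0170)² = 0.00116;  (3·δb/b)² = (3×0.100)² = 0.0900
δQ/Q = √(0.161) = 0.401
Q = 84.52, so δQ = 0.401 × 84.52 = 33.9.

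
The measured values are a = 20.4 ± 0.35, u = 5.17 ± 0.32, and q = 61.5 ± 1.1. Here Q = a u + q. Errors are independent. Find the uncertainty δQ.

Let p = a·u = 105. δp/p = √((1·δa/a)² + (1·δu/u)²) = √(0.000294 + 0.00383) = 0.0642, so δp = 6.77.
Q = p + q: δQ = √(δp² + δq²) = √(45.9 + 1.21) = 6.86

6.86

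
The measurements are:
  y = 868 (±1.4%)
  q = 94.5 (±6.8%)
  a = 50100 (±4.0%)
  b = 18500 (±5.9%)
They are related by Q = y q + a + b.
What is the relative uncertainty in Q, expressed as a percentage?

4.07%

Let p = y·q = 82000. δp/p = √((1·δy/y)² + (1·δq/q)²) = √(0.000196 + 0.00462) = 0.0694, so δp = 5690.
Q = p + a + b: δQ = √(δp² + δa² + δb²) = √(3.24e+07 + 4.02e+06 + 1.19e+06) = 6130
Q = 1.51e+05, so δQ/Q = 6130/1.51e+05 = 0.0407.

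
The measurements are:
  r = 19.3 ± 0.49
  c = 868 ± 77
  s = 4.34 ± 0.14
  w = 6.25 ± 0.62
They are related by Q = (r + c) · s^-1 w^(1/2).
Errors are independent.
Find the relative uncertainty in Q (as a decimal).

Let u = r + c = 887. δu = √(δr² + δc²) = √(0.240 + 5930) = 77.0, so δu/u = 0.0868.
Q is then a monomial in u, s, w:
δQ/Q = √((δu/u)² + (-1·δs/s)² + (½·δw/w)²) = √(0.00753 + 0.00104 + 0.00246) = 0.105

0.105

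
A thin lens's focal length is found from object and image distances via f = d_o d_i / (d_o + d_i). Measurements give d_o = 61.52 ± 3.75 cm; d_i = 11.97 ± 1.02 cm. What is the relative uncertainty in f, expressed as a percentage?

7.20%

∂f/∂d_o = (d_i/(d_o+d_i))² = 0.0265;  ∂f/∂d_i = (d_o/(d_o+d_i))² = 0.701
δf = √((∂f/∂d_o · δd_o)² + (∂f/∂d_i · δd_i)²) = √(0.00990 + 0.511) = 0.722 cm
f = 10.02 cm, so δf/f = 0.722/10.02 = 0.0720.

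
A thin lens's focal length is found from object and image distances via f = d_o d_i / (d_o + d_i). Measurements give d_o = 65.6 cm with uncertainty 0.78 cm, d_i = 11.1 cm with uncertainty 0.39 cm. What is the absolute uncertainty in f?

∂f/∂d_o = (d_i/(d_o+d_i))² = 0.0209;  ∂f/∂d_i = (d_o/(d_o+d_i))² = 0.732
δf = √((∂f/∂d_o · δd_o)² + (∂f/∂d_i · δd_i)²) = √(0.000267 + 0.0814) = 0.286 cm

0.286 cm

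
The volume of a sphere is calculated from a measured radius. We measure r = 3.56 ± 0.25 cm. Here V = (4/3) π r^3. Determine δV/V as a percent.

V ∝ r^3, so δV/V = |3| · δr/r = 3 × 0.0702 = 0.211.

21.1%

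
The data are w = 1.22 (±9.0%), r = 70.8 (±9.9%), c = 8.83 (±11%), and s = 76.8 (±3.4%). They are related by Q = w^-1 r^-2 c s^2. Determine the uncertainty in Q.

2.15

Since Q is a product/quotient, work with relative uncertainties:
  (-1·δw/w)² = (-1×0.0900)² = 0.00810;  (-2·δr/r)² = (-2×0.0990)² = 0.0392;  (1·δc/c)² = (1×0.110)² = 0.0121;  (2·δs/s)² = (2×0.0340)² = 0.00462
δQ/Q = √(0.0640) = 0.253
Q = 8.52, so δQ = 0.253 × 8.52 = 2.15.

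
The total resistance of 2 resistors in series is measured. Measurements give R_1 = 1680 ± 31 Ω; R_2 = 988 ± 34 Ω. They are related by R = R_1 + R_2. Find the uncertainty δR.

Absolute uncertainties add in quadrature for a linear combination:
  (δR_1)² = 961;  (δR_2)² = 1160
δR = √(2120) = 46.0 Ω

46.0 Ω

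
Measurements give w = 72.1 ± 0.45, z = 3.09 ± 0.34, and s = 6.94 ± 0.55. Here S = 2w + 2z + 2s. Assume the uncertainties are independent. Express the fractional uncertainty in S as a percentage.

Sums and differences: (δS)² = Σ (cᵢ δxᵢ)².
  (2·δw)² = 0.810;  (2·δz)² = 0.462;  (2·δs)² = 1.21
δS = √(2.48) = 1.58
S = 164, so δS/S = 1.58/164 = 0.00959.

0.959%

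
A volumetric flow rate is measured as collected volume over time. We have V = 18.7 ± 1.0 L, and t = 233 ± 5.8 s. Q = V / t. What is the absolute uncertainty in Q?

For a monomial Q ∝ V, t^-1, fractional errors add in quadrature:
  (1·δV/V)² = (1×0.0535)² = 0.00286;  (-1·δt/t)² = (-1×0.0249)² = 0.000620
δQ/Q = √(0.00348) = 0.0590
Q = 0.0803 L/s, so δQ = 0.0590 × 0.0803 = 0.00473 L/s.

0.00473 L/s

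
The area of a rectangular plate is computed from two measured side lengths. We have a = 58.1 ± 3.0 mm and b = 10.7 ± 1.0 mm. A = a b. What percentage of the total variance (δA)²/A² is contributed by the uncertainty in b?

(δA/A)² = (1·δa/a)² + (1·δb/b)²
  a term: (1×0.0516)² = 0.00267
  b term: (1×0.0935)² = 0.00873
Total = 0.0114. Share from b = 0.00873/0.0114 = 0.766.

76.6%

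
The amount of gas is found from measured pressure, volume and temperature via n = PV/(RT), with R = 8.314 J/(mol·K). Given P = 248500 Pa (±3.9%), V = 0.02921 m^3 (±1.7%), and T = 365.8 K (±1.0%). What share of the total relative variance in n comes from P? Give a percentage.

(δn/n)² = (1·δP/P)² + (1·δV/V)² + (-1·δT/T)²
  P term: (1×0.0390)² = 0.00152
  V term: (1×0.0170)² = 0.000289
  T term: (-1×0.0100)² = 0.000100
Total = 0.00191. Share from P = 0.00152/0.00191 = 0.796.

79.6%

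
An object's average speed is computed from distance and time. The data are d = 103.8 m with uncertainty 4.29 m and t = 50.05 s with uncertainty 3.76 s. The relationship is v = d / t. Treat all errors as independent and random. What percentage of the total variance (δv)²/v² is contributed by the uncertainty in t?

76.8%

(δv/v)² = (1·δd/d)² + (-1·δt/t)²
  d term: (1×0.0413)² = 0.00171
  t term: (-1×0.0751)² = 0.00564
Total = 0.00735. Share from t = 0.00564/0.00735 = 0.768.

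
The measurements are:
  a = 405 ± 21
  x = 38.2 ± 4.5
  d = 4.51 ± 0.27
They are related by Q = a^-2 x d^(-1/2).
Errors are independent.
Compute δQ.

Each factor contributes (exponent × relative error)² to (δQ/Q)²:
  (-2·δa/a)² = (-2×0.0519)² = 0.0108;  (1·δx/x)² = (1×0.118)² = 0.0139;  (−½·δd/d)² = (-0.5×0.0599)² = 0.000896
δQ/Q = √(0.0255) = 0.160
Q = 0.000110, so δQ = 0.160 × 0.000110 = 1.75e-05.

1.75e-05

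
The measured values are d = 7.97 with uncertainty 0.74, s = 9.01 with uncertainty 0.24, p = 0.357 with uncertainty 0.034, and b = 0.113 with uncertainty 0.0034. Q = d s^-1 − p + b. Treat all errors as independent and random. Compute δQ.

0.0920

Let w = d·s^-1 = 0.885. δw/w = √((1·δd/d)² + (-1·δs/s)²) = √(0.00862 + 0.000710) = 0.0966, so δw = 0.0854.
Q = w − p + b: δQ = √(δw² + δp² + δb²) = √(0.00730 + 0.00116 + 1.16e-05) = 0.0920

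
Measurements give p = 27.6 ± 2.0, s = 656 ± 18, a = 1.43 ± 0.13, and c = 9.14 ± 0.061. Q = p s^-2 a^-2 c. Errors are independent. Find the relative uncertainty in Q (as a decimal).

0.203

Q is a product of powers, so relative uncertainties combine in quadrature:
  (1·δp/p)² = (1×0.0725)² = 0.00525;  (-2·δs/s)² = (-2×0.0274)² = 0.00301;  (-2·δa/a)² = (-2×0.0909)² = 0.0331;  (1·δc/c)² = (1×0.00667)² = 4.45e-05
δQ/Q = √(0.0414) = 0.203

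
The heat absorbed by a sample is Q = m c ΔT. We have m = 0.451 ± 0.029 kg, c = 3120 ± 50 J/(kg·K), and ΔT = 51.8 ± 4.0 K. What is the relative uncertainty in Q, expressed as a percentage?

10.2%

Products/powers → add relative errors in quadrature, weighted by exponent:
  (1·δm/m)² = (1×0.0643)² = 0.00413;  (1·δc/c)² = (1×0.0160)² = 0.000257;  (1·δΔT/ΔT)² = (1×0.0772)² = 0.00596
δQ/Q = √(0.0104) = 0.102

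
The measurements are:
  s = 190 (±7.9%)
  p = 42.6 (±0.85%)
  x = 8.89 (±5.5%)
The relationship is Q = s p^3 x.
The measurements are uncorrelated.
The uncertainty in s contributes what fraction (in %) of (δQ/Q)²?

62.9%

(δQ/Q)² = (1·δs/s)² + (3·δp/p)² + (1·δx/x)²
  s term: (1×0.0790)² = 0.00624
  p term: (3×0.00850)² = 0.000650
  x term: (1×0.0550)² = 0.00302
Total = 0.00992. Share from s = 0.00624/0.00992 = 0.629.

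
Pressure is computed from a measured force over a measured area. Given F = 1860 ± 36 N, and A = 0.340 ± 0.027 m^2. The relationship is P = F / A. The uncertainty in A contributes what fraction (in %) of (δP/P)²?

(δP/P)² = (1·δF/F)² + (-1·δA/A)²
  F term: (1×0.0194)² = 0.000375
  A term: (-1×0.0794)² = 0.00631
Total = 0.00668. Share from A = 0.00631/0.00668 = 0.944.

94.4%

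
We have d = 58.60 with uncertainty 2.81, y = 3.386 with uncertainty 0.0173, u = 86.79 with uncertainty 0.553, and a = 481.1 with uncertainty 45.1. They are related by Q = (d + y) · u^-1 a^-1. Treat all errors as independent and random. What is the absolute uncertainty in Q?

0.000155

Let w = d + y = 61.99. δw = √(δd² + δy²) = √(7.90 + 0.000299) = 2.81, so δw/w = 0.0453.
Q is then a monomial in w, u, a:
δQ/Q = √((δw/w)² + (-1·δu/u)² + (-1·δa/a)²) = √(0.00206 + 4.06e-05 + 0.00879) = 0.104
Q = 0.001485, so δQ = 0.104 × 0.001485 = 0.000155.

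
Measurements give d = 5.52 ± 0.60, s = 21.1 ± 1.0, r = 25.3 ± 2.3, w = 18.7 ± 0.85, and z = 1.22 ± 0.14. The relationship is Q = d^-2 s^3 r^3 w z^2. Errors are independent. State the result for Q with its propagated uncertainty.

(1.39 ± 0.616) × 10^8

For a monomial Q ∝ d^-2, s^3, r^3, w, z^2, fractional errors add in quadrature:
  (-2·δd/d)² = (-2×0.109)² = 0.0473;  (3·δs/s)² = (3×0.0474)² = 0.0202;  (3·δr/r)² = (3×0.0909)² = 0.0744;  (1·δw/w)² = (1×0.0455)² = 0.00207;  (2·δz/z)² = (2×0.115)² = 0.0527
δQ/Q = √(0.197) = 0.443
Q = 1.39e+08, so δQ = 0.443 × 1.39e+08 = 6.16e+07.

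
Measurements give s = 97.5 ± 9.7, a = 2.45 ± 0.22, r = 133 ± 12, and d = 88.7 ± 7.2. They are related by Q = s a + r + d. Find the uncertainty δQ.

34.9

Let p = s·a = 239. δp/p = √((1·δs/s)² + (1·δa/a)²) = √(0.00990 + 0.00806) = 0.134, so δp = 32.0.
Q = p + r + d: δQ = √(δp² + δr² + δd²) = √(1020 + 144 + 51.8) = 34.9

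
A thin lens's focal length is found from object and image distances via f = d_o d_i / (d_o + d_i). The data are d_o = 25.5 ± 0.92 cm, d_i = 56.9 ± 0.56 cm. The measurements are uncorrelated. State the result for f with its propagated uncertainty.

17.6 ± 0.442 cm

∂f/∂d_o = (d_i/(d_o+d_i))² = 0.477;  ∂f/∂d_i = (d_o/(d_o+d_i))² = 0.0958
δf = √((∂f/∂d_o · δd_o)² + (∂f/∂d_i · δd_i)²) = √(0.192 + 0.00288) = 0.442 cm
f = 17.6 cm.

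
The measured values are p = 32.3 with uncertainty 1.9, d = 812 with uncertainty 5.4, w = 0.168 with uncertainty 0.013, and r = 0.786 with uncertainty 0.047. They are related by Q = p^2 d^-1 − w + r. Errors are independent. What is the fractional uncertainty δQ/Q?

0.0836

Let h = p^2·d^-1 = 1.28. δh/h = √((2·δp/p)² + (-1·δd/d)²) = √(0.0138 + 4.42e-05) = 0.118, so δh = 0.151.
Q = h − w + r: δQ = √(δh² + δw² + δr²) = √(0.0229 + 0.000169 + 0.00221) = 0.159
Q = 1.90, so δQ/Q = 0.159/1.90 = 0.0836.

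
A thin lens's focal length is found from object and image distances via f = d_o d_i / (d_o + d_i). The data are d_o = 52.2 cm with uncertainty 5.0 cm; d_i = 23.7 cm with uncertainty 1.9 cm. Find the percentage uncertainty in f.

6.27%

∂f/∂d_o = (d_i/(d_o+d_i))² = 0.0975;  ∂f/∂d_i = (d_o/(d_o+d_i))² = 0.473
δf = √((∂f/∂d_o · δd_o)² + (∂f/∂d_i · δd_i)²) = √(0.238 + 0.808) = 1.02 cm
f = 16.3 cm, so δf/f = 1.02/16.3 = 0.0627.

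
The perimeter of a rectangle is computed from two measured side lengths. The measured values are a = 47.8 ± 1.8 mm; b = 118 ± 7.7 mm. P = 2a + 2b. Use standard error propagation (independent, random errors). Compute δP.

Each term contributes (cᵢ δxᵢ)² to (δP)²:
  (2·δa)² = 13.0;  (2·δb)² = 237
δP = √(250) = 15.8 mm

15.8 mm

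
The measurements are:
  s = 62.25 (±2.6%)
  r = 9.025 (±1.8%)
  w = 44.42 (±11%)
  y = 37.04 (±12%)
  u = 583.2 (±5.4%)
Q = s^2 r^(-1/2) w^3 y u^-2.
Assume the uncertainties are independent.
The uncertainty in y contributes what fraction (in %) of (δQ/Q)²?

10.5%

(δQ/Q)² = (2·δs/s)² + (−½·δr/r)² + (3·δw/w)² + (1·δy/y)² + (-2·δu/u)²
  s term: (2×0.0260)² = 0.00270
  r term: (-0.5×0.0180)² = 8.1e-05
  w term: (3×0.110)² = 0.109
  y term: (1×0.120)² = 0.0144
  u term: (-2×0.0540)² = 0.0117
Total = 0.138. Share from y = 0.0144/0.138 = 0.105.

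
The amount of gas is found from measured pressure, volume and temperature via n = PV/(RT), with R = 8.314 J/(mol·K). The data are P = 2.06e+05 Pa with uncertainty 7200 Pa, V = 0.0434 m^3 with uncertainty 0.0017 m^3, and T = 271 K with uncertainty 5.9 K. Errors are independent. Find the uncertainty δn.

0.226 mol

n is a product of powers, so relative uncertainties combine in quadrature:
  (1·δP/P)² = (1×0.0350)² = 0.00122;  (1·δV/V)² = (1×0.0392)² = 0.00153;  (-1·δT/T)² = (-1×0.0218)² = 0.000474
δn/n = √(0.00323) = 0.0568
n = 3.97 mol, so δn = 0.0568 × 3.97 = 0.226 mol.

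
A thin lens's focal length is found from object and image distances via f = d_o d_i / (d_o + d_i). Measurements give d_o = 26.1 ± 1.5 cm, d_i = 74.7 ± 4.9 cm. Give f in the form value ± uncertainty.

∂f/∂d_o = (d_i/(d_o+d_i))² = 0.549;  ∂f/∂d_i = (d_o/(d_o+d_i))² = 0.0670
δf = √((∂f/∂d_o · δd_o)² + (∂f/∂d_i · δd_i)²) = √(0.679 + 0.108) = 0.887 cm
f = 19.3 cm.

19.3 ± 0.887 cm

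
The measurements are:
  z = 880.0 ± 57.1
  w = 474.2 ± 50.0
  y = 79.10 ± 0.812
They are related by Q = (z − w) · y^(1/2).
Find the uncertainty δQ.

675

Let u = z − w = 405.8. δu = √(δz² + δw²) = √(3260 + 2500) = 75.9, so δu/u = 0.187.
Q is then a monomial in u, y:
δQ/Q = √((δu/u)² + (½·δy/y)²) = √(0.0350 + 2.63e-05) = 0.187
Q = 3609, so δQ = 0.187 × 3609 = 675.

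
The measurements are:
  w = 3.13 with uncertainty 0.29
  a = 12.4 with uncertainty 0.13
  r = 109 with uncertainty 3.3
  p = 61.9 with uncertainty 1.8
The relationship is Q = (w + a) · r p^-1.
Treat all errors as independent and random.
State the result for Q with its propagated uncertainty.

Let u = w + a = 15.5. δu = √(δw² + δa²) = √(0.0841 + 0.0169) = 0.318, so δu/u = 0.0205.
Q is then a monomial in u, r, p:
δQ/Q = √((δu/u)² + (1·δr/r)² + (-1·δp/p)²) = √(0.000419 + 0.000917 + 0.000846) = 0.0467
Q = 27.3, so δQ = 0.0467 × 27.3 = 1.28.

27.3 ± 1.28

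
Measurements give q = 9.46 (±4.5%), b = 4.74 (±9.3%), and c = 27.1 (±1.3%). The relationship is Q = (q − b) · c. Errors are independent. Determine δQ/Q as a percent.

Let u = q − b = 4.72. δu = √(δq² + δb²) = √(0.181 + 0.194) = 0.613, so δu/u = 0.130.
Q is then a monomial in u, c:
δQ/Q = √((δu/u)² + (1·δc/c)²) = √(0.0169 + 0.000169) = 0.130

13.0%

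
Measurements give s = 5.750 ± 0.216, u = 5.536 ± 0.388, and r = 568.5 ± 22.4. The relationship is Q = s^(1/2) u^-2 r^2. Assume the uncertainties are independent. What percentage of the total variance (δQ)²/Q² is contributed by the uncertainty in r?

23.7%

(δQ/Q)² = (½·δs/s)² + (-2·δu/u)² + (2·δr/r)²
  s term: (0.5×0.0376)² = 0.000353
  u term: (-2×0.0701)² = 0.0196
  r term: (2×0.0394)² = 0.00621
Total = 0.0262. Share from r = 0.00621/0.0262 = 0.237.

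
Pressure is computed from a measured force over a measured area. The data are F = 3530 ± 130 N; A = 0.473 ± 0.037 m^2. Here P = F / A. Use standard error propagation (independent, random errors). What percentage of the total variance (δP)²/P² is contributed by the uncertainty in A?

(δP/P)² = (1·δF/F)² + (-1·δA/A)²
  F term: (1×0.0368)² = 0.00136
  A term: (-1×0.0782)² = 0.00612
Total = 0.00748. Share from A = 0.00612/0.00748 = 0.819.

81.9%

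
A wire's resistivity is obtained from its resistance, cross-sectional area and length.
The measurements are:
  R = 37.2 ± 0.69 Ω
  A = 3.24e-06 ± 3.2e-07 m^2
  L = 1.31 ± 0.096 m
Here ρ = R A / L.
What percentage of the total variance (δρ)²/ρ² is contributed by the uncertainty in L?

(δρ/ρ)² = (1·δR/R)² + (1·δA/A)² + (-1·δL/L)²
  R term: (1×0.0185)² = 0.000344
  A term: (1×0.0988)² = 0.00975
  L term: (-1×0.0733)² = 0.00537
Total = 0.0155. Share from L = 0.00537/0.0155 = 0.347.

34.7%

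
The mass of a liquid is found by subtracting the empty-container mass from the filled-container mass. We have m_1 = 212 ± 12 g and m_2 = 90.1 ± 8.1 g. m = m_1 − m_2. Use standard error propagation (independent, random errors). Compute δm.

14.5 g

Sums and differences: (δm)² = Σ (cᵢ δxᵢ)².
  (δm_1)² = 144;  (δm_2)² = 65.6
δm = √(210) = 14.5 g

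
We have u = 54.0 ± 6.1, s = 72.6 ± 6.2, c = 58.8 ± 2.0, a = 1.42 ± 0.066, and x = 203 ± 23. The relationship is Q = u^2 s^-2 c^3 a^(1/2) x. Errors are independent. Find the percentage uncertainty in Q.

32.2%

Q is a product of powers, so relative uncertainties combine in quadrature:
  (2·δu/u)² = (2×0.113)² = 0.0510;  (-2·δs/s)² = (-2×0.0854)² = 0.0292;  (3·δc/c)² = (3×0.0340)² = 0.0104;  (½·δa/a)² = (0.5×0.0465)² = 0.000540;  (1·δx/x)² = (1×0.113)² = 0.0128
δQ/Q = √(0.104) = 0.322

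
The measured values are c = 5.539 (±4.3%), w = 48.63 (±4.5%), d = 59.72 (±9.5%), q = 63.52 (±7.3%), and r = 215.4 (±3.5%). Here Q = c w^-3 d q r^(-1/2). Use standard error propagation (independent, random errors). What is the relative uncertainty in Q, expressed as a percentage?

18.6%

Relative error in a monomial: (δQ/Q)² = Σ (nᵢ · δxᵢ/xᵢ)².
  (1·δc/c)² = (1×0.0430)² = 0.00185;  (-3·δw/w)² = (-3×0.0450)² = 0.0182;  (1·δd/d)² = (1×0.0950)² = 0.00903;  (1·δq/q)² = (1×0.0730)² = 0.00533;  (−½·δr/r)² = (-0.5×0.0350)² = 0.000306
δQ/Q = √(0.0347) = 0.186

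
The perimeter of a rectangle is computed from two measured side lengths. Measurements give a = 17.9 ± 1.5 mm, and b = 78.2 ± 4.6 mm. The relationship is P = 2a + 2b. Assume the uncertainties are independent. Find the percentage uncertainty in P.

P is a linear combination, so absolute uncertainties add in quadrature:
  (2·δa)² = 9.00;  (2·δb)² = 84.6
δP = √(93.6) = 9.68 mm
P = 192 mm, so δP/P = 9.68/192 = 0.0503.

5.03%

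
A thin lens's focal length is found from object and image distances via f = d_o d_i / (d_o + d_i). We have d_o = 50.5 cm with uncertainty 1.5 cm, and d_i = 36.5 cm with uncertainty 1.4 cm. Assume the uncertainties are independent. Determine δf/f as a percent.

2.55%

∂f/∂d_o = (d_i/(d_o+d_i))² = 0.176;  ∂f/∂d_i = (d_o/(d_o+d_i))² = 0.337
δf = √((∂f/∂d_o · δd_o)² + (∂f/∂d_i · δd_i)²) = √(0.0697 + 0.223) = 0.541 cm
f = 21.2 cm, so δf/f = 0.541/21.2 = 0.0255.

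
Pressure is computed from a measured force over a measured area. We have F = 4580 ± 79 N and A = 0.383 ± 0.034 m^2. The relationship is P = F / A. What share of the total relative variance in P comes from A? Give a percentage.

(δP/P)² = (1·δF/F)² + (-1·δA/A)²
  F term: (1×0.0172)² = 0.000298
  A term: (-1×0.0888)² = 0.00788
Total = 0.00818. Share from A = 0.00788/0.00818 = 0.964.

96.4%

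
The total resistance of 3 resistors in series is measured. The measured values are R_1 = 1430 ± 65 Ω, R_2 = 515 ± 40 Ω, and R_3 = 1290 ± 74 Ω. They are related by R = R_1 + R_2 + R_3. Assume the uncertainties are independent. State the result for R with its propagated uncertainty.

3240 ± 106 Ω

R is a linear combination, so absolute uncertainties add in quadrature:
  (δR_1)² = 4220;  (δR_2)² = 1600;  (δR_3)² = 5480
δR = √(11300) = 106 Ω
R = 3240 Ω.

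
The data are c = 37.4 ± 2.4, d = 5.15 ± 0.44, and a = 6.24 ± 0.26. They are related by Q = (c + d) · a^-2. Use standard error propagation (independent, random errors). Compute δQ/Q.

0.101

Let u = c + d = 42.5. δu = √(δc² + δd²) = √(5.76 + 0.194) = 2.44, so δu/u = 0.0573.
Q is then a monomial in u, a:
δQ/Q = √((δu/u)² + (-2·δa/a)²) = √(0.00329 + 0.00694) = 0.101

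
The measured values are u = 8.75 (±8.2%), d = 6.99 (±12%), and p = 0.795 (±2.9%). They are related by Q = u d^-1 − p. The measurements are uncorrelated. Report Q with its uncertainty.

0.457 ± 0.183

Let w = u·d^-1 = 1.25. δw/w = √((1·δu/u)² + (-1·δd/d)²) = √(0.00672 + 0.0144) = 0.145, so δw = 0.182.
Q = w − p: δQ = √(δw² + δp²) = √(0.0331 + 0.000532) = 0.183
Q = 0.457.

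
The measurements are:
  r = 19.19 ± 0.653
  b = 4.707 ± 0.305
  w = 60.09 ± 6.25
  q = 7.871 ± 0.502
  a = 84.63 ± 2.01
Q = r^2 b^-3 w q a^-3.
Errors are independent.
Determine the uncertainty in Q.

0.000688

Since Q is a product/quotient, work with relative uncertainties:
  (2·δr/r)² = (2×0.0340)² = 0.00463;  (-3·δb/b)² = (-3×0.0648)² = 0.0378;  (1·δw/w)² = (1×0.104)² = 0.0108;  (1·δq/q)² = (1×0.0638)² = 0.00407;  (-3·δa/a)² = (-3×0.0238)² = 0.00508
δQ/Q = √(0.0624) = 0.250
Q = 0.002755, so δQ = 0.250 × 0.002755 = 0.000688.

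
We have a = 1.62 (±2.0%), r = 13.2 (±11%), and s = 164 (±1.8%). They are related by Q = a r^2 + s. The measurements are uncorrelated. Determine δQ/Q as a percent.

14.0%

Let p = a·r^2 = 282. δp/p = √((1·δa/a)² + (2·δr/r)²) = √(0.000400 + 0.0484) = 0.221, so δp = 62.4.
Q = p + s: δQ = √(δp² + δs²) = √(3890 + 8.71) = 62.4
Q = 446, so δQ/Q = 62.4/446 = 0.140.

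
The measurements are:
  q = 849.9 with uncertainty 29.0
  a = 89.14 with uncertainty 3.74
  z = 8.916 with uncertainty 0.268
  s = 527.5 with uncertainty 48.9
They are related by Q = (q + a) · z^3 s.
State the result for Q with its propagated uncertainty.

(3.511 ± 0.467) × 10^8

Let u = q + a = 939.0. δu = √(δq² + δa²) = √(841 + 14.0) = 29.2, so δu/u = 0.0311.
Q is then a monomial in u, z, s:
δQ/Q = √((δu/u)² + (3·δz/z)² + (1·δs/s)²) = √(0.000970 + 0.00813 + 0.00859) = 0.133
Q = 3.511e+08, so δQ = 0.133 × 3.511e+08 = 4.67e+07.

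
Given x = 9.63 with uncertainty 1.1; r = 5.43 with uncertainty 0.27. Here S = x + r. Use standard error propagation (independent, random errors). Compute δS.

S is a linear combination, so absolute uncertainties add in quadrature:
  (δx)² = 1.21;  (δr)² = 0.0729
δS = √(1.28) = 1.13

1.13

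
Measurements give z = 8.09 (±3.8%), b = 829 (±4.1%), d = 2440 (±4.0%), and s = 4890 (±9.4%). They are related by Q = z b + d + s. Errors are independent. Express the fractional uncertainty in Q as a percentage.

4.28%

Let p = z·b = 6710. δp/p = √((1·δz/z)² + (1·δb/b)²) = √(0.00144 + 0.00168) = 0.0559, so δp = 375.
Q = p + d + s: δQ = √(δp² + δd² + δs²) = √(1.41e+05 + 9530 + 2.11e+05) = 601
Q = 14000, so δQ/Q = 601/14000 = 0.0428.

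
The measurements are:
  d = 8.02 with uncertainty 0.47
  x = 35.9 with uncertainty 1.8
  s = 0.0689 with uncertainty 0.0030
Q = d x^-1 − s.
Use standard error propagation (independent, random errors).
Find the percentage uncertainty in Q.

11.3%

Let p = d·x^-1 = 0.223. δp/p = √((1·δd/d)² + (-1·δx/x)²) = √(0.00343 + 0.00251) = 0.0771, so δp = 0.0172.
Q = p − s: δQ = √(δp² + δs²) = √(0.000297 + 9e-06) = 0.0175
Q = 0.154, so δQ/Q = 0.0175/0.154 = 0.113.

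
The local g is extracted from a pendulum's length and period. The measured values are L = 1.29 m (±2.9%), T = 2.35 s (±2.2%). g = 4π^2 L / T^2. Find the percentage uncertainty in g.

Relative error in a monomial: (δg/g)² = Σ (nᵢ · δxᵢ/xᵢ)².
  (1·δL/L)² = (1×0.0290)² = 0.000841;  (-2·δT/T)² = (-2×0.0220)² = 0.00194
δg/g = √(0.00278) = 0.0527

5.27%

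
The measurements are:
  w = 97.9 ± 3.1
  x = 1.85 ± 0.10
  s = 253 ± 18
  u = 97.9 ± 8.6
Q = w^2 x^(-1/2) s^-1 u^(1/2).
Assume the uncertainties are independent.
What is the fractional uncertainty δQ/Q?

0.108

Each factor contributes (exponent × relative error)² to (δQ/Q)²:
  (2·δw/w)² = (2×0.0317)² = 0.00401;  (−½·δx/x)² = (-0.5×0.0541)² = 0.000730;  (-1·δs/s)² = (-1×0.0711)² = 0.00506;  (½·δu/u)² = (0.5×0.0878)² = 0.00193
δQ/Q = √(0.0117) = 0.108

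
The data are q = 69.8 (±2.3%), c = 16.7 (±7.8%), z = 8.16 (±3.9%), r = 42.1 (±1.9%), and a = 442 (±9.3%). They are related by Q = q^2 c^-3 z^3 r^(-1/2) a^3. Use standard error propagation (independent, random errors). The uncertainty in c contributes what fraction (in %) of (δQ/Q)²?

(δQ/Q)² = (2·δq/q)² + (-3·δc/c)² + (3·δz/z)² + (−½·δr/r)² + (3·δa/a)²
  q term: (2×0.0230)² = 0.00212
  c term: (-3×0.0780)² = 0.0548
  z term: (3×0.0390)² = 0.0137
  r term: (-0.5×0.0190)² = 9.02e-05
  a term: (3×0.0930)² = 0.0778
Total = 0.148. Share from c = 0.0548/0.148 = 0.369.

36.9%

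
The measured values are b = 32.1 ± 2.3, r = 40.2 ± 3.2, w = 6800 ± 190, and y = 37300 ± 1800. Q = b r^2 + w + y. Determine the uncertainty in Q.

9240

Let p = b·r^2 = 51900. δp/p = √((1·δb/b)² + (2·δr/r)²) = √(0.00513 + 0.0253) = 0.175, so δp = 9060.
Q = p + w + y: δQ = √(δp² + δw² + δy²) = √(8.2e+07 + 36100 + 3.24e+06) = 9240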